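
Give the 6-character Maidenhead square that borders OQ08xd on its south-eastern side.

Longitude subsquare x = 23; +1 → 24, wraps to 0 = a, carry into square.
Longitude square 0; +1 → 1.
Latitude subsquare d = 3; −1 → 2 = c.

OQ18ac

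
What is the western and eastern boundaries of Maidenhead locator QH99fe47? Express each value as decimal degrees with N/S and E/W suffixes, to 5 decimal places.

Field Q=16, H=7: +16·20° lon, +7·10° lat → SW at lon 140°, lat -20°.
Square 9, 9: +9·2° lon, +9·1° lat → SW at lon 158°, lat -11°.
Subsquare f=5, e=4: +5·0.0833333° lon, +4·0.0416667° lat → SW at lon 158.417°, lat -10.8333°.
Extended square 4, 7: +4·0.00833333° lon, +7·0.00416667° lat → SW at lon 158.45°, lat -10.8042°.
Cell spans 0.00833333° lon × 0.00416667° lat.
west 158.45000° E, east 158.45833° E.

158.45000° E, 158.45833° E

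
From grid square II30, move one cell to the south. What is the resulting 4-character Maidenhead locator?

Latitude square 0; −1 → -1, wraps to 9, carry into field.
Latitude field I = 8; −1 → 7 = H.
The longitude characters are unchanged.

IH39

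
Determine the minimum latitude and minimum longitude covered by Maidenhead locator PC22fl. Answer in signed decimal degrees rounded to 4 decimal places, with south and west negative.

Field P=15, C=2: +15·20° lon, +2·10° lat → SW at lon 120°, lat -70°.
Square 2, 2: +2·2° lon, +2·1° lat → SW at lon 124°, lat -68°.
Subsquare f=5, l=11: +5·0.0833333° lon, +11·0.0416667° lat → SW at lon 124.417°, lat -67.5417°.
latitude -67.5417, longitude 124.4167.

-67.5417, 124.4167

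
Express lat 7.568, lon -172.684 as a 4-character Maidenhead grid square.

AJ37

Shift to the Maidenhead origin (180°W, 90°S): lon 7.32, lat 97.57.
Field: 7.32/20 → 0 → A, 97.57/10 → 9 → J; chars AJ.
Square: 7.32/2 → 3, 7.57/1 → 7; chars 37.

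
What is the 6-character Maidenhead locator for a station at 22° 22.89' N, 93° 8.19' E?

NL62nj

Shift to the Maidenhead origin (180°W, 90°S): lon 273.1365, lat 112.3815.
Field: lon ⌊273.1365/20⌋ = 13 → N; lat ⌊112.3815/10⌋ = 11 → L.
Square: lon ⌊13.1365/2⌋ = 6; lat ⌊2.3815/1⌋ = 2.
Subsquare: lon ⌊1.1365/0.0833333⌋ = 13 → n; lat ⌊0.3815/0.0416667⌋ = 9 → j.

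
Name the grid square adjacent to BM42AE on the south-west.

BM32xd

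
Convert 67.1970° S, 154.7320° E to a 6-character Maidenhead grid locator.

QC72it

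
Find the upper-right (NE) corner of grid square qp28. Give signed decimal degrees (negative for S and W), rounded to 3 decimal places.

Field Q=16, P=15: +16·20° lon, +15·10° lat → SW at lon 140°, lat 60°.
Square 2, 8: +2·2° lon, +8·1° lat → SW at lon 144°, lat 68°.
Cell spans 2° lon × 1° lat. NE corner is SW corner plus one full cell.
latitude 69.000, longitude 146.000.

69.000, 146.000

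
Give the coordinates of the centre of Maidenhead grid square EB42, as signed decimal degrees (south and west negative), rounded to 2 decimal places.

-77.50, -91.00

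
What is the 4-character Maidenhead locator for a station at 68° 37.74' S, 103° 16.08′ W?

DC81

Add 180° to longitude and 90° to latitude: 76.73, 21.37.
Field: lon ⌊76.73/20⌋ = 3 → D; lat ⌊21.37/10⌋ = 2 → C.
Square: lon ⌊16.73/2⌋ = 8; lat ⌊1.37/1⌋ = 1.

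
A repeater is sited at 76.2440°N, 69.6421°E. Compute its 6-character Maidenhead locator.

Offset from 180°W / 90°S: lon 249.6421°, lat 166.2440°.
Field: 249.6421/20 → 12 → M, 166.2440/10 → 16 → Q; chars MQ.
Square: 9.6421/2 → 4, 6.2440/1 → 6; chars 46.
Subsquare: 1.6421/0.0833333 → 19 → t, 0.2440/0.0416667 → 5 → f; chars tf.

MQ46tf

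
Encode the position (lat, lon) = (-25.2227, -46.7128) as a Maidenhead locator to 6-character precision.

GG64ps

Add 180° to longitude and 90° to latitude: 133.2872, 64.7773.
Field (20°×10°, letters A–R): 133.2872/20 → 6 → G, 64.7773/10 → 6 → G; chars GG.
Square (2°×1°, digits 0–9): 13.2872/2 → 6, 4.7773/1 → 4; chars 64.
Subsquare (5′×2.5′, letters a–x): 1.2872/0.0833333 → 15 → p, 0.7773/0.0416667 → 18 → s; chars ps.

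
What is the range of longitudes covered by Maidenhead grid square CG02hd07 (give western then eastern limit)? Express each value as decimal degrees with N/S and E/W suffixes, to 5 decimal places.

Field C=2, G=6: +2·20° lon, +6·10° lat → SW at lon -140°, lat -30°.
Square 0, 2: +0·2° lon, +2·1° lat → SW at lon -140°, lat -28°.
Subsquare h=7, d=3: +7·0.0833333° lon, +3·0.0416667° lat → SW at lon -139.417°, lat -27.875°.
Extended square 0, 7: +0·0.00833333° lon, +7·0.00416667° lat → SW at lon -139.417°, lat -27.8458°.
Cell spans 0.00833333° lon × 0.00416667° lat.
west 139.41667° W, east 139.40833° W.

139.41667° W, 139.40833° W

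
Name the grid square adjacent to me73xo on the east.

Longitude subsquare x = 23; +1 → 24, wraps to 0 = a, carry into square.
Longitude square 7; +1 → 8.
The latitude characters are unchanged.

ME83ao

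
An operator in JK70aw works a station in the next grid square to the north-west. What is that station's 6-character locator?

JK60xx

Longitude subsquare a = 0; −1 → -1, wraps to 23 = x, carry into square.
Longitude square 7; −1 → 6.
Latitude subsquare w = 22; +1 → 23 = x.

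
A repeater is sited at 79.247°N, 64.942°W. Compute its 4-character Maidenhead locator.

Offset from 180°W / 90°S: lon 115.06°, lat 169.25°.
Field: lon ⌊115.06/20⌋ = 5 → F; lat ⌊169.25/10⌋ = 16 → Q.
Square: lon ⌊15.06/2⌋ = 7; lat ⌊9.25/1⌋ = 9.

FQ79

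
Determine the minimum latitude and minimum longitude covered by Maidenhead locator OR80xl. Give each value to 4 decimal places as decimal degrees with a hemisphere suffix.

Field O=14, R=17: +14·20° lon, +17·10° lat → SW at lon 100°, lat 80°.
Square 8, 0: +8·2° lon, +0·1° lat → SW at lon 116°, lat 80°.
Subsquare x=23, l=11: +23·0.0833333° lon, +11·0.0416667° lat → SW at lon 117.917°, lat 80.4583°.
latitude 80.4583° N, longitude 117.9167° E.

80.4583° N, 117.9167° E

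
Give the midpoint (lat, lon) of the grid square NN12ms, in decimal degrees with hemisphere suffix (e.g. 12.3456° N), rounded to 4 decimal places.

Field N=13, N=13: +13·20° lon, +13·10° lat → SW at lon 80°, lat 40°.
Square 1, 2: +1·2° lon, +2·1° lat → SW at lon 82°, lat 42°.
Subsquare m=12, s=18: +12·0.0833333° lon, +18·0.0416667° lat → SW at lon 83°, lat 42.75°.
Cell spans 0.0833333° lon × 0.0416667° lat. Centre is SW corner plus half of each.
latitude 42.7708° N, longitude 83.0417° E.

42.7708° N, 83.0417° E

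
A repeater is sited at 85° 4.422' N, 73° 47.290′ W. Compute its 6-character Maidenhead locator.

FR35cb

Add 180° to longitude and 90° to latitude: 106.2118, 175.0737.
Field: lon ⌊106.2118/20⌋ = 5 → F; lat ⌊175.0737/10⌋ = 17 → R.
Square: lon ⌊6.2118/2⌋ = 3; lat ⌊5.0737/1⌋ = 5.
Subsquare: lon ⌊0.2118/0.0833333⌋ = 2 → c; lat ⌊0.0737/0.0416667⌋ = 1 → b.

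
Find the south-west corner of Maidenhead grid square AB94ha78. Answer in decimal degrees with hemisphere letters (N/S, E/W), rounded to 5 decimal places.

75.96667° S, 161.35833° W

Field A=0, B=1: +0·20° lon, +1·10° lat → SW at lon -180°, lat -80°.
Square 9, 4: +9·2° lon, +4·1° lat → SW at lon -162°, lat -76°.
Subsquare h=7, a=0: +7·0.0833333° lon, +0·0.0416667° lat → SW at lon -161.417°, lat -76°.
Extended square 7, 8: +7·0.00833333° lon, +8·0.00416667° lat → SW at lon -161.358°, lat -75.9667°.
latitude 75.96667° S, longitude 161.35833° W.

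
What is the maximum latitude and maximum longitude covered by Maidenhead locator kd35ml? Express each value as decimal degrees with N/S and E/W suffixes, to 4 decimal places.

54.5000° S, 27.0833° E

Field K=10, D=3: +10·20° lon, +3·10° lat → SW at lon 20°, lat -60°.
Square 3, 5: +3·2° lon, +5·1° lat → SW at lon 26°, lat -55°.
Subsquare m=12, l=11: +12·0.0833333° lon, +11·0.0416667° lat → SW at lon 27°, lat -54.5417°.
Cell spans 0.0833333° lon × 0.0416667° lat. NE corner is SW corner plus one full cell.
latitude 54.5000° S, longitude 27.0833° E.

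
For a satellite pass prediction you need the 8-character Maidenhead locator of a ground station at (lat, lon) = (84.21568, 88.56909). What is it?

Shift to the Maidenhead origin (180°W, 90°S): lon 268.56909, lat 174.21568.
Field: lon ⌊268.56909/20⌋ = 13 → N; lat ⌊174.21568/10⌋ = 17 → R.
Square: lon ⌊8.56909/2⌋ = 4; lat ⌊4.21568/1⌋ = 4.
Subsquare: lon ⌊0.56909/0.0833333⌋ = 6 → g; lat ⌊0.21568/0.0416667⌋ = 5 → f.
Extended square: lon ⌊0.06909/0.00833333⌋ = 8; lat ⌊0.00735/0.00416667⌋ = 1.

NR44gf81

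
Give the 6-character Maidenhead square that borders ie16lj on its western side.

IE16kj

Longitude subsquare l = 11; −1 → 10 = k.
The latitude characters are unchanged.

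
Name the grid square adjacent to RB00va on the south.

RA09vx

Latitude subsquare a = 0; −1 → -1, wraps to 23 = x, carry into square.
Latitude square 0; −1 → -1, wraps to 9, carry into field.
Latitude field B = 1; −1 → 0 = A.
The longitude characters are unchanged.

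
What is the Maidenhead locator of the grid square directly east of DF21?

DF31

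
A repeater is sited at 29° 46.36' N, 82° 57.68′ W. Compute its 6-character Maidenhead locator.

EL89ms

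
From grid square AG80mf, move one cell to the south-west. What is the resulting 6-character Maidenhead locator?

AG80le

Longitude subsquare m = 12; −1 → 11 = l.
Latitude subsquare f = 5; −1 → 4 = e.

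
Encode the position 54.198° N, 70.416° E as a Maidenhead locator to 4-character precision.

MO54

Add 180° to longitude and 90° to latitude: 250.42, 144.20.
Field: 250.42/20 → 12 → M, 144.20/10 → 14 → O; chars MO.
Square: 10.42/2 → 5, 4.20/1 → 4; chars 54.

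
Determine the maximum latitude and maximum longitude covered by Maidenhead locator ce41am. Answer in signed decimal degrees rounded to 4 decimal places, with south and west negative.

-48.4583, -131.9167

Field C=2, E=4: +2·20° lon, +4·10° lat → SW at lon -140°, lat -50°.
Square 4, 1: +4·2° lon, +1·1° lat → SW at lon -132°, lat -49°.
Subsquare a=0, m=12: +0·0.0833333° lon, +12·0.0416667° lat → SW at lon -132°, lat -48.5°.
Cell spans 0.0833333° lon × 0.0416667° lat. NE corner is SW corner plus one full cell.
latitude -48.4583, longitude -131.9167.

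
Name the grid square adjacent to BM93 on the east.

CM03

Longitude square 9; +1 → 10, wraps to 0, carry into field.
Longitude field B = 1; +1 → 2 = C.
The latitude characters are unchanged.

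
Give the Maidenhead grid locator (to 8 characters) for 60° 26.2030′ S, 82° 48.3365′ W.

EC89on35

Shift to the Maidenhead origin (180°W, 90°S): lon 97.19439, lat 29.56328.
Field (20°×10°, letters A–R): lon ⌊97.19439/20⌋ = 4 → E; lat ⌊29.56328/10⌋ = 2 → C.
Square (2°×1°, digits 0–9): lon ⌊17.19439/2⌋ = 8; lat ⌊9.56328/1⌋ = 9.
Subsquare (5′×2.5′, letters a–x): lon ⌊1.19439/0.0833333⌋ = 14 → o; lat ⌊0.56328/0.0416667⌋ = 13 → n.
Extended square (30″×15″, digits 0–9): lon ⌊0.02772/0.00833333⌋ = 3; lat ⌊0.02162/0.00416667⌋ = 5.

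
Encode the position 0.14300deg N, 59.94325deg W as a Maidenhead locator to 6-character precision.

Offset from 180°W / 90°S: lon 120.0567°, lat 90.1430°.
Field: 120.0567/20 → 6 → G, 90.1430/10 → 9 → J; chars GJ.
Square: 0.0567/2 → 0, 0.1430/1 → 0; chars 00.
Subsquare: 0.0567/0.0833333 → 0 → a, 0.1430/0.0416667 → 3 → d; chars ad.

GJ00ad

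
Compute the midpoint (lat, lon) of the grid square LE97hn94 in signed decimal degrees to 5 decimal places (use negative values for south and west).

Field L=11, E=4: +11·20° lon, +4·10° lat → SW at lon 40°, lat -50°.
Square 9, 7: +9·2° lon, +7·1° lat → SW at lon 58°, lat -43°.
Subsquare h=7, n=13: +7·0.0833333° lon, +13·0.0416667° lat → SW at lon 58.5833°, lat -42.4583°.
Extended square 9, 4: +9·0.00833333° lon, +4·0.00416667° lat → SW at lon 58.6583°, lat -42.4417°.
Cell spans 0.00833333° lon × 0.00416667° lat. Centre is SW corner plus half of each.
latitude -42.43958, longitude 58.66250.

-42.43958, 58.66250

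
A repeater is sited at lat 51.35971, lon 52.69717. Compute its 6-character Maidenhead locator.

Offset from 180°W / 90°S: lon 232.6972°, lat 141.3597°.
Field: 232.6972/20 → 11 → L, 141.3597/10 → 14 → O; chars LO.
Square: 12.6972/2 → 6, 1.3597/1 → 1; chars 61.
Subsquare: 0.6972/0.0833333 → 8 → i, 0.3597/0.0416667 → 8 → i; chars ii.

LO61ii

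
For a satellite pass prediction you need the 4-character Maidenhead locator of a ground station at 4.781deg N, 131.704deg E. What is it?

PJ54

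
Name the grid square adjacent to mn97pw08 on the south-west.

MN97ow97

Longitude extended square 0; −1 → -1, wraps to 9, carry into subsquare.
Longitude subsquare p = 15; −1 → 14 = o.
Latitude extended square 8; −1 → 7.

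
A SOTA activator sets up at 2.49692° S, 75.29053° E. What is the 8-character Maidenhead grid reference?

MI77pm40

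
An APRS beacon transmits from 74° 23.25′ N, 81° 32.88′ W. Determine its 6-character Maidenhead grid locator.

EQ94fj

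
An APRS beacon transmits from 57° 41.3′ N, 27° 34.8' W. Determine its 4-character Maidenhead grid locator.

HO67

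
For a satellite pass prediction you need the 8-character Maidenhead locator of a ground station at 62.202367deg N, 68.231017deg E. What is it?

MP42ce78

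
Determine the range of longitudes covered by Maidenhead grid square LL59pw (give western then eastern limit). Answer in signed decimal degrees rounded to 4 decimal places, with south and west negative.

51.2500, 51.3333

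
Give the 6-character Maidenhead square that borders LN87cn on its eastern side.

LN87dn

Longitude subsquare c = 2; +1 → 3 = d.
The latitude characters are unchanged.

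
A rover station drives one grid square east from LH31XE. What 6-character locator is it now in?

LH41ae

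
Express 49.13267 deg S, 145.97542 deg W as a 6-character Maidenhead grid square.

BE70au

Shift to the Maidenhead origin (180°W, 90°S): lon 34.0246, lat 40.8673.
Field: 34.0246/20 → 1 → B, 40.8673/10 → 4 → E; chars BE.
Square: 14.0246/2 → 7, 0.8673/1 → 0; chars 70.
Subsquare: 0.0246/0.0833333 → 0 → a, 0.8673/0.0416667 → 20 → u; chars au.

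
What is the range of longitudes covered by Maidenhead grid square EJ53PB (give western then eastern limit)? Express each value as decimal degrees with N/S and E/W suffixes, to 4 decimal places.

88.7500° W, 88.6667° W

Field E=4, J=9: +4·20° lon, +9·10° lat → SW at lon -100°, lat 0°.
Square 5, 3: +5·2° lon, +3·1° lat → SW at lon -90°, lat 3°.
Subsquare p=15, b=1: +15·0.0833333° lon, +1·0.0416667° lat → SW at lon -88.75°, lat 3.04167°.
Cell spans 0.0833333° lon × 0.0416667° lat.
west 88.7500° W, east 88.6667° W.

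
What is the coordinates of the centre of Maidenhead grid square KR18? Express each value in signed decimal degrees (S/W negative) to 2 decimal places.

88.50, 23.00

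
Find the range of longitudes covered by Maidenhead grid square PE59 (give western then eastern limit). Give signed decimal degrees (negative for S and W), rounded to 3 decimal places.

Field P=15, E=4: +15·20° lon, +4·10° lat → SW at lon 120°, lat -50°.
Square 5, 9: +5·2° lon, +9·1° lat → SW at lon 130°, lat -41°.
Cell spans 2° lon × 1° lat.
west 130.000, east 132.000.

130.000, 132.000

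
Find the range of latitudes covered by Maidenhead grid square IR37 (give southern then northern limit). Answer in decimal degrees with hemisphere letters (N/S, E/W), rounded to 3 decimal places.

87.000° N, 88.000° N

Field I=8, R=17: +8·20° lon, +17·10° lat → SW at lon -20°, lat 80°.
Square 3, 7: +3·2° lon, +7·1° lat → SW at lon -14°, lat 87°.
Cell spans 2° lon × 1° lat.
south 87.000° N, north 88.000° N.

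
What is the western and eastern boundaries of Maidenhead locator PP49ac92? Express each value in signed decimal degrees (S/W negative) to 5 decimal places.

128.07500, 128.08333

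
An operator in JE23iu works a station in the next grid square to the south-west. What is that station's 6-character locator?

JE23ht

Longitude subsquare i = 8; −1 → 7 = h.
Latitude subsquare u = 20; −1 → 19 = t.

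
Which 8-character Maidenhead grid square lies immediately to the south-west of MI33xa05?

MI33wa94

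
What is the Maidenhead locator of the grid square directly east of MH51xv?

Longitude subsquare x = 23; +1 → 24, wraps to 0 = a, carry into square.
Longitude square 5; +1 → 6.
The latitude characters are unchanged.

MH61av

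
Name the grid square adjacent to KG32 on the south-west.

KG21

Longitude square 3; −1 → 2.
Latitude square 2; −1 → 1.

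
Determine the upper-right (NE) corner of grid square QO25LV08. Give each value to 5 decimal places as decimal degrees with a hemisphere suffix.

Field Q=16, O=14: +16·20° lon, +14·10° lat → SW at lon 140°, lat 50°.
Square 2, 5: +2·2° lon, +5·1° lat → SW at lon 144°, lat 55°.
Subsquare l=11, v=21: +11·0.0833333° lon, +21·0.0416667° lat → SW at lon 144.917°, lat 55.875°.
Extended square 0, 8: +0·0.00833333° lon, +8·0.00416667° lat → SW at lon 144.917°, lat 55.9083°.
Cell spans 0.00833333° lon × 0.00416667° lat. NE corner is SW corner plus one full cell.
latitude 55.91250° N, longitude 144.92500° E.

55.91250° N, 144.92500° E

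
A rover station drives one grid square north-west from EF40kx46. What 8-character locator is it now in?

EF40kx37

Longitude extended square 4; −1 → 3.
Latitude extended square 6; +1 → 7.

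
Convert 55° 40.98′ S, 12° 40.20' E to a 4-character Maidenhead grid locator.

JD64

Add 180° to longitude and 90° to latitude: 192.67, 34.32.
Field (20°×10°, letters A–R): lon ⌊192.67/20⌋ = 9 → J; lat ⌊34.32/10⌋ = 3 → D.
Square (2°×1°, digits 0–9): lon ⌊12.67/2⌋ = 6; lat ⌊4.32/1⌋ = 4.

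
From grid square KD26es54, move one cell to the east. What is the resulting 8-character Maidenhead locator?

KD26es64

Longitude extended square 5; +1 → 6.
The latitude characters are unchanged.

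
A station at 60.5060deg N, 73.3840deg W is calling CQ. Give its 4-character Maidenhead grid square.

Offset from 180°W / 90°S: lon 106.62°, lat 150.51°.
Field: 106.62/20 → 5 → F, 150.51/10 → 15 → P; chars FP.
Square: 6.62/2 → 3, 0.51/1 → 0; chars 30.

FP30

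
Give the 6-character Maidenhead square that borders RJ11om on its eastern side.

Longitude subsquare o = 14; +1 → 15 = p.
The latitude characters are unchanged.

RJ11pm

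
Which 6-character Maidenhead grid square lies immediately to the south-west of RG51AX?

RG41xw

Longitude subsquare a = 0; −1 → -1, wraps to 23 = x, carry into square.
Longitude square 5; −1 → 4.
Latitude subsquare x = 23; −1 → 22 = w.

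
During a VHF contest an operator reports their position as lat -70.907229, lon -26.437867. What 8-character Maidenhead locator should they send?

HB69sc72

Shift to the Maidenhead origin (180°W, 90°S): lon 153.56213, lat 19.09277.
Field: lon ⌊153.56213/20⌋ = 7 → H; lat ⌊19.09277/10⌋ = 1 → B.
Square: lon ⌊13.56213/2⌋ = 6; lat ⌊9.09277/1⌋ = 9.
Subsquare: lon ⌊1.56213/0.0833333⌋ = 18 → s; lat ⌊0.09277/0.0416667⌋ = 2 → c.
Extended square: lon ⌊0.06213/0.00833333⌋ = 7; lat ⌊0.00944/0.00416667⌋ = 2.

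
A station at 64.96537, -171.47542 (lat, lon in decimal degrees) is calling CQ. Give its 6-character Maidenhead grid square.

AP44gx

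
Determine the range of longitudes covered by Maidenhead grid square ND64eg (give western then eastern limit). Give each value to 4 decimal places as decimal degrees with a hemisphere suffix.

Field N=13, D=3: +13·20° lon, +3·10° lat → SW at lon 80°, lat -60°.
Square 6, 4: +6·2° lon, +4·1° lat → SW at lon 92°, lat -56°.
Subsquare e=4, g=6: +4·0.0833333° lon, +6·0.0416667° lat → SW at lon 92.3333°, lat -55.75°.
Cell spans 0.0833333° lon × 0.0416667° lat.
west 92.3333° E, east 92.4167° E.

92.3333° E, 92.4167° E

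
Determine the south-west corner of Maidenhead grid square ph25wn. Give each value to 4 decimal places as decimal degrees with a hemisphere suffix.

14.4583° S, 125.8333° E

Field P=15, H=7: +15·20° lon, +7·10° lat → SW at lon 120°, lat -20°.
Square 2, 5: +2·2° lon, +5·1° lat → SW at lon 124°, lat -15°.
Subsquare w=22, n=13: +22·0.0833333° lon, +13·0.0416667° lat → SW at lon 125.833°, lat -14.4583°.
latitude 14.4583° S, longitude 125.8333° E.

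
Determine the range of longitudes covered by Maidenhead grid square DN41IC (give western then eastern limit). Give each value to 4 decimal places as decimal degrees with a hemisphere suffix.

Field D=3, N=13: +3·20° lon, +13·10° lat → SW at lon -120°, lat 40°.
Square 4, 1: +4·2° lon, +1·1° lat → SW at lon -112°, lat 41°.
Subsquare i=8, c=2: +8·0.0833333° lon, +2·0.0416667° lat → SW at lon -111.333°, lat 41.0833°.
Cell spans 0.0833333° lon × 0.0416667° lat.
west 111.3333° W, east 111.2500° W.

111.3333° W, 111.2500° W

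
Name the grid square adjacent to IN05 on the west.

HN95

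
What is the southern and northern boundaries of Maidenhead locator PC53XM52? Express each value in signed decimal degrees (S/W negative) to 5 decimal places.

-66.49167, -66.48750

Field P=15, C=2: +15·20° lon, +2·10° lat → SW at lon 120°, lat -70°.
Square 5, 3: +5·2° lon, +3·1° lat → SW at lon 130°, lat -67°.
Subsquare x=23, m=12: +23·0.0833333° lon, +12·0.0416667° lat → SW at lon 131.917°, lat -66.5°.
Extended square 5, 2: +5·0.00833333° lon, +2·0.00416667° lat → SW at lon 131.958°, lat -66.4917°.
Cell spans 0.00833333° lon × 0.00416667° lat.
south -66.49167, north -66.48750.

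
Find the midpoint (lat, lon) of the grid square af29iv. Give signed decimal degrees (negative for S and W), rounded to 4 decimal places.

-30.1042, -175.2917

Field A=0, F=5: +0·20° lon, +5·10° lat → SW at lon -180°, lat -40°.
Square 2, 9: +2·2° lon, +9·1° lat → SW at lon -176°, lat -31°.
Subsquare i=8, v=21: +8·0.0833333° lon, +21·0.0416667° lat → SW at lon -175.333°, lat -30.125°.
Cell spans 0.0833333° lon × 0.0416667° lat. Centre is SW corner plus half of each.
latitude -30.1042, longitude -175.2917.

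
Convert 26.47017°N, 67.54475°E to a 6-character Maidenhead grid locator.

Add 180° to longitude and 90° to latitude: 247.5447, 116.4702.
Field: 247.5447/20 → 12 → M, 116.4702/10 → 11 → L; chars ML.
Square: 7.5447/2 → 3, 6.4702/1 → 6; chars 36.
Subsquare: 1.5447/0.0833333 → 18 → s, 0.4702/0.0416667 → 11 → l; chars sl.

ML36sl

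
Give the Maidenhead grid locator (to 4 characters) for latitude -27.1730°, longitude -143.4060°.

Shift to the Maidenhead origin (180°W, 90°S): lon 36.59, lat 62.83.
Field: lon ⌊36.59/20⌋ = 1 → B; lat ⌊62.83/10⌋ = 6 → G.
Square: lon ⌊16.59/2⌋ = 8; lat ⌊2.83/1⌋ = 2.

BG82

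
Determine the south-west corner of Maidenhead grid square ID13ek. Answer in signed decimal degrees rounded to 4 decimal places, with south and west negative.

-56.5833, -17.6667

Field I=8, D=3: +8·20° lon, +3·10° lat → SW at lon -20°, lat -60°.
Square 1, 3: +1·2° lon, +3·1° lat → SW at lon -18°, lat -57°.
Subsquare e=4, k=10: +4·0.0833333° lon, +10·0.0416667° lat → SW at lon -17.6667°, lat -56.5833°.
latitude -56.5833, longitude -17.6667.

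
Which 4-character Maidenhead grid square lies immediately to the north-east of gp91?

HP02

Longitude square 9; +1 → 10, wraps to 0, carry into field.
Longitude field G = 6; +1 → 7 = H.
Latitude square 1; +1 → 2.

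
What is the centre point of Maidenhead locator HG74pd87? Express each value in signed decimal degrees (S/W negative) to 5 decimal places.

Field H=7, G=6: +7·20° lon, +6·10° lat → SW at lon -40°, lat -30°.
Square 7, 4: +7·2° lon, +4·1° lat → SW at lon -26°, lat -26°.
Subsquare p=15, d=3: +15·0.0833333° lon, +3·0.0416667° lat → SW at lon -24.75°, lat -25.875°.
Extended square 8, 7: +8·0.00833333° lon, +7·0.00416667° lat → SW at lon -24.6833°, lat -25.8458°.
Cell spans 0.00833333° lon × 0.00416667° lat. Centre is SW corner plus half of each.
latitude -25.84375, longitude -24.67917.

-25.84375, -24.67917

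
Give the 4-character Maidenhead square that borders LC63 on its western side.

LC53

Longitude square 6; −1 → 5.
The latitude characters are unchanged.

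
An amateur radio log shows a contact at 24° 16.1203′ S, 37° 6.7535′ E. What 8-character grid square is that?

KG85nr35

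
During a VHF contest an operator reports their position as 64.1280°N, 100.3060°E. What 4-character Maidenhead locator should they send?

OP04

Add 180° to longitude and 90° to latitude: 280.31, 154.13.
Field: lon ⌊280.31/20⌋ = 14 → O; lat ⌊154.13/10⌋ = 15 → P.
Square: lon ⌊0.31/2⌋ = 0; lat ⌊4.13/1⌋ = 4.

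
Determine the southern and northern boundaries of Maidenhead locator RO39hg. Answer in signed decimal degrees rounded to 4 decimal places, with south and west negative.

59.2500, 59.2917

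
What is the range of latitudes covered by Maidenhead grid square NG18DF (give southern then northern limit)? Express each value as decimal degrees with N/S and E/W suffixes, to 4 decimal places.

21.7917° S, 21.7500° S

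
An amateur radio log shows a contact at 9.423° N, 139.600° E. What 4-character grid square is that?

PJ99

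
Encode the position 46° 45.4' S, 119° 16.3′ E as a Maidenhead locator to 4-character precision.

Shift to the Maidenhead origin (180°W, 90°S): lon 299.27, lat 43.24.
Field: lon ⌊299.27/20⌋ = 14 → O; lat ⌊43.24/10⌋ = 4 → E.
Square: lon ⌊19.27/2⌋ = 9; lat ⌊3.24/1⌋ = 3.

OE93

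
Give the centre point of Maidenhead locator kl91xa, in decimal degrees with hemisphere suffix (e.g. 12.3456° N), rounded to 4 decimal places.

21.0208° N, 39.9583° E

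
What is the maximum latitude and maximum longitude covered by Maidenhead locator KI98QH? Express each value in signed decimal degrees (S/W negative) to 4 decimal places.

Field K=10, I=8: +10·20° lon, +8·10° lat → SW at lon 20°, lat -10°.
Square 9, 8: +9·2° lon, +8·1° lat → SW at lon 38°, lat -2°.
Subsquare q=16, h=7: +16·0.0833333° lon, +7·0.0416667° lat → SW at lon 39.3333°, lat -1.70833°.
Cell spans 0.0833333° lon × 0.0416667° lat. NE corner is SW corner plus one full cell.
latitude -1.6667, longitude 39.4167.

-1.6667, 39.4167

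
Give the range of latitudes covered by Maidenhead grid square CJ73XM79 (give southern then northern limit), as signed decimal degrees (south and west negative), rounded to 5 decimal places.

Field C=2, J=9: +2·20° lon, +9·10° lat → SW at lon -140°, lat 0°.
Square 7, 3: +7·2° lon, +3·1° lat → SW at lon -126°, lat 3°.
Subsquare x=23, m=12: +23·0.0833333° lon, +12·0.0416667° lat → SW at lon -124.083°, lat 3.5°.
Extended square 7, 9: +7·0.00833333° lon, +9·0.00416667° lat → SW at lon -124.025°, lat 3.5375°.
Cell spans 0.00833333° lon × 0.00416667° lat.
south 3.53750, north 3.54167.

3.53750, 3.54167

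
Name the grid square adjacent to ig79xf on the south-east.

Longitude subsquare x = 23; +1 → 24, wraps to 0 = a, carry into square.
Longitude square 7; +1 → 8.
Latitude subsquare f = 5; −1 → 4 = e.

IG89ae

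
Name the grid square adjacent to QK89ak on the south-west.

Longitude subsquare a = 0; −1 → -1, wraps to 23 = x, carry into square.
Longitude square 8; −1 → 7.
Latitude subsquare k = 10; −1 → 9 = j.

QK79xj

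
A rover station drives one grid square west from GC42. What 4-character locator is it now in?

Longitude square 4; −1 → 3.
The latitude characters are unchanged.

GC32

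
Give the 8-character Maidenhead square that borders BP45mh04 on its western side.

Longitude extended square 0; −1 → -1, wraps to 9, carry into subsquare.
Longitude subsquare m = 12; −1 → 11 = l.
The latitude characters are unchanged.

BP45lh94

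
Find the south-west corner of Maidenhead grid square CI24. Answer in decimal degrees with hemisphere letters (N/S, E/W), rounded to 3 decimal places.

Field C=2, I=8: +2·20° lon, +8·10° lat → SW at lon -140°, lat -10°.
Square 2, 4: +2·2° lon, +4·1° lat → SW at lon -136°, lat -6°.
latitude 6.000° S, longitude 136.000° W.

6.000° S, 136.000° W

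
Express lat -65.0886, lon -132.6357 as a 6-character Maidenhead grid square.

CC34qv

Shift to the Maidenhead origin (180°W, 90°S): lon 47.3643, lat 24.9114.
Field: lon ⌊47.3643/20⌋ = 2 → C; lat ⌊24.9114/10⌋ = 2 → C.
Square: lon ⌊7.3643/2⌋ = 3; lat ⌊4.9114/1⌋ = 4.
Subsquare: lon ⌊1.3643/0.0833333⌋ = 16 → q; lat ⌊0.9114/0.0416667⌋ = 21 → v.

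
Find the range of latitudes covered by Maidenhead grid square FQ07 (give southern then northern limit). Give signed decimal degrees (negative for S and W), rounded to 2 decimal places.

Field F=5, Q=16: +5·20° lon, +16·10° lat → SW at lon -80°, lat 70°.
Square 0, 7: +0·2° lon, +7·1° lat → SW at lon -80°, lat 77°.
Cell spans 2° lon × 1° lat.
south 77.00, north 78.00.

77.00, 78.00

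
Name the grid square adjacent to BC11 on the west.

BC01

Longitude square 1; −1 → 0.
The latitude characters are unchanged.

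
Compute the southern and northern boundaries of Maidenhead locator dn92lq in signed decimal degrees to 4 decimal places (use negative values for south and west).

Field D=3, N=13: +3·20° lon, +13·10° lat → SW at lon -120°, lat 40°.
Square 9, 2: +9·2° lon, +2·1° lat → SW at lon -102°, lat 42°.
Subsquare l=11, q=16: +11·0.0833333° lon, +16·0.0416667° lat → SW at lon -101.083°, lat 42.6667°.
Cell spans 0.0833333° lon × 0.0416667° lat.
south 42.6667, north 42.7083.

42.6667, 42.7083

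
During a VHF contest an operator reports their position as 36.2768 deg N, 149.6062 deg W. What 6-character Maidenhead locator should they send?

BM56eg

Add 180° to longitude and 90° to latitude: 30.3938, 126.2768.
Field: lon ⌊30.3938/20⌋ = 1 → B; lat ⌊126.2768/10⌋ = 12 → M.
Square: lon ⌊10.3938/2⌋ = 5; lat ⌊6.2768/1⌋ = 6.
Subsquare: lon ⌊0.3938/0.0833333⌋ = 4 → e; lat ⌊0.2768/0.0416667⌋ = 6 → g.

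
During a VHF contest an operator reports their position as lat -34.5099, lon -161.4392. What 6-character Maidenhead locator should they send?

AF95gl

Add 180° to longitude and 90° to latitude: 18.5608, 55.4901.
Field (20°×10°, letters A–R): 18.5608/20 → 0 → A, 55.4901/10 → 5 → F; chars AF.
Square (2°×1°, digits 0–9): 18.5608/2 → 9, 5.4901/1 → 5; chars 95.
Subsquare (5′×2.5′, letters a–x): 0.5608/0.0833333 → 6 → g, 0.4901/0.0416667 → 11 → l; chars gl.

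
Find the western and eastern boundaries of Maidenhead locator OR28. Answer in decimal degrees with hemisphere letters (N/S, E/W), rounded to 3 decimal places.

104.000° E, 106.000° E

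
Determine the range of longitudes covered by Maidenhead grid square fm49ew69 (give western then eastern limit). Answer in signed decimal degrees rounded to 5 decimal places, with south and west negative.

-71.61667, -71.60833

Field F=5, M=12: +5·20° lon, +12·10° lat → SW at lon -80°, lat 30°.
Square 4, 9: +4·2° lon, +9·1° lat → SW at lon -72°, lat 39°.
Subsquare e=4, w=22: +4·0.0833333° lon, +22·0.0416667° lat → SW at lon -71.6667°, lat 39.9167°.
Extended square 6, 9: +6·0.00833333° lon, +9·0.00416667° lat → SW at lon -71.6167°, lat 39.9542°.
Cell spans 0.00833333° lon × 0.00416667° lat.
west -71.61667, east -71.60833.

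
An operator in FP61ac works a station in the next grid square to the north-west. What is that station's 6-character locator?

FP51xd

Longitude subsquare a = 0; −1 → -1, wraps to 23 = x, carry into square.
Longitude square 6; −1 → 5.
Latitude subsquare c = 2; +1 → 3 = d.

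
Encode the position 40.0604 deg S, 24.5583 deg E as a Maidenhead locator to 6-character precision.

Shift to the Maidenhead origin (180°W, 90°S): lon 204.5583, lat 49.9396.
Field: lon ⌊204.5583/20⌋ = 10 → K; lat ⌊49.9396/10⌋ = 4 → E.
Square: lon ⌊4.5583/2⌋ = 2; lat ⌊9.9396/1⌋ = 9.
Subsquare: lon ⌊0.5583/0.0833333⌋ = 6 → g; lat ⌊0.9396/0.0416667⌋ = 22 → w.

KE29gw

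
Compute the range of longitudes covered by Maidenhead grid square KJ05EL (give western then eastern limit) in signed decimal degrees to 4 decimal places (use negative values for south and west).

20.3333, 20.4167

Field K=10, J=9: +10·20° lon, +9·10° lat → SW at lon 20°, lat 0°.
Square 0, 5: +0·2° lon, +5·1° lat → SW at lon 20°, lat 5°.
Subsquare e=4, l=11: +4·0.0833333° lon, +11·0.0416667° lat → SW at lon 20.3333°, lat 5.45833°.
Cell spans 0.0833333° lon × 0.0416667° lat.
west 20.3333, east 20.4167.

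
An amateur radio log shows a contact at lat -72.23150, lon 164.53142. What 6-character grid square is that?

RB27gs

Shift to the Maidenhead origin (180°W, 90°S): lon 344.5314, lat 17.7685.
Field: 344.5314/20 → 17 → R, 17.7685/10 → 1 → B; chars RB.
Square: 4.5314/2 → 2, 7.7685/1 → 7; chars 27.
Subsquare: 0.5314/0.0833333 → 6 → g, 0.7685/0.0416667 → 18 → s; chars gs.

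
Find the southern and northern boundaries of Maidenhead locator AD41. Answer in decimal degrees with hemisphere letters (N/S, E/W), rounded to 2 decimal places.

Field A=0, D=3: +0·20° lon, +3·10° lat → SW at lon -180°, lat -60°.
Square 4, 1: +4·2° lon, +1·1° lat → SW at lon -172°, lat -59°.
Cell spans 2° lon × 1° lat.
south 59.00° S, north 58.00° S.

59.00° S, 58.00° S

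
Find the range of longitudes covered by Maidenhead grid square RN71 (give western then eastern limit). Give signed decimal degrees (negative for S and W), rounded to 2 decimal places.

174.00, 176.00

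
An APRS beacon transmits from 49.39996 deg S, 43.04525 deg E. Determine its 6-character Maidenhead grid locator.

Add 180° to longitude and 90° to latitude: 223.0453, 40.6000.
Field: lon ⌊223.0453/20⌋ = 11 → L; lat ⌊40.6000/10⌋ = 4 → E.
Square: lon ⌊3.0453/2⌋ = 1; lat ⌊0.6000/1⌋ = 0.
Subsquare: lon ⌊1.0453/0.0833333⌋ = 12 → m; lat ⌊0.6000/0.0416667⌋ = 14 → o.

LE10mo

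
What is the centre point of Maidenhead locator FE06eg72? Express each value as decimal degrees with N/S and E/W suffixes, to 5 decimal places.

43.73958° S, 79.60417° W

Field F=5, E=4: +5·20° lon, +4·10° lat → SW at lon -80°, lat -50°.
Square 0, 6: +0·2° lon, +6·1° lat → SW at lon -80°, lat -44°.
Subsquare e=4, g=6: +4·0.0833333° lon, +6·0.0416667° lat → SW at lon -79.6667°, lat -43.75°.
Extended square 7, 2: +7·0.00833333° lon, +2·0.00416667° lat → SW at lon -79.6083°, lat -43.7417°.
Cell spans 0.00833333° lon × 0.00416667° lat. Centre is SW corner plus half of each.
latitude 43.73958° S, longitude 79.60417° W.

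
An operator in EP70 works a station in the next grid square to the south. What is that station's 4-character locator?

Latitude square 0; −1 → -1, wraps to 9, carry into field.
Latitude field P = 15; −1 → 14 = O.
The longitude characters are unchanged.

EO79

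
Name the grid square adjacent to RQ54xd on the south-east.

Longitude subsquare x = 23; +1 → 24, wraps to 0 = a, carry into square.
Longitude square 5; +1 → 6.
Latitude subsquare d = 3; −1 → 2 = c.

RQ64ac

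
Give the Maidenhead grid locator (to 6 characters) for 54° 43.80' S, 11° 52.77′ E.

JD55wg

Add 180° to longitude and 90° to latitude: 191.8795, 35.2700.
Field: lon ⌊191.8795/20⌋ = 9 → J; lat ⌊35.2700/10⌋ = 3 → D.
Square: lon ⌊11.8795/2⌋ = 5; lat ⌊5.2700/1⌋ = 5.
Subsquare: lon ⌊1.8795/0.0833333⌋ = 22 → w; lat ⌊0.2700/0.0416667⌋ = 6 → g.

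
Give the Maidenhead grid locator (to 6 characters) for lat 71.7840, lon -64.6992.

FQ71ps

Shift to the Maidenhead origin (180°W, 90°S): lon 115.3008, lat 161.7840.
Field: 115.3008/20 → 5 → F, 161.7840/10 → 16 → Q; chars FQ.
Square: 15.3008/2 → 7, 1.7840/1 → 1; chars 71.
Subsquare: 1.3008/0.0833333 → 15 → p, 0.7840/0.0416667 → 18 → s; chars ps.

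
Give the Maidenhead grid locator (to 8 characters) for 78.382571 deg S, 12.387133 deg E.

JB61eo68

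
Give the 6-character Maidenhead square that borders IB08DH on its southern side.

IB08dg

Latitude subsquare h = 7; −1 → 6 = g.
The longitude characters are unchanged.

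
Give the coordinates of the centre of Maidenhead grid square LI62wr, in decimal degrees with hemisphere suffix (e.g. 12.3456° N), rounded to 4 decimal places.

7.2708° S, 53.8750° E

Field L=11, I=8: +11·20° lon, +8·10° lat → SW at lon 40°, lat -10°.
Square 6, 2: +6·2° lon, +2·1° lat → SW at lon 52°, lat -8°.
Subsquare w=22, r=17: +22·0.0833333° lon, +17·0.0416667° lat → SW at lon 53.8333°, lat -7.29167°.
Cell spans 0.0833333° lon × 0.0416667° lat. Centre is SW corner plus half of each.
latitude 7.2708° S, longitude 53.8750° E.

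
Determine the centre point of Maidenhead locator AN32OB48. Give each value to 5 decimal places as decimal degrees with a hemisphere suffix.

Field A=0, N=13: +0·20° lon, +13·10° lat → SW at lon -180°, lat 40°.
Square 3, 2: +3·2° lon, +2·1° lat → SW at lon -174°, lat 42°.
Subsquare o=14, b=1: +14·0.0833333° lon, +1·0.0416667° lat → SW at lon -172.833°, lat 42.0417°.
Extended square 4, 8: +4·0.00833333° lon, +8·0.00416667° lat → SW at lon -172.8°, lat 42.075°.
Cell spans 0.00833333° lon × 0.00416667° lat. Centre is SW corner plus half of each.
latitude 42.07708° N, longitude 172.79583° W.

42.07708° N, 172.79583° W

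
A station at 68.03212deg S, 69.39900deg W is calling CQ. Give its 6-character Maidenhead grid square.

Shift to the Maidenhead origin (180°W, 90°S): lon 110.6010, lat 21.9679.
Field (20°×10°, letters A–R): 110.6010/20 → 5 → F, 21.9679/10 → 2 → C; chars FC.
Square (2°×1°, digits 0–9): 10.6010/2 → 5, 1.9679/1 → 1; chars 51.
Subsquare (5′×2.5′, letters a–x): 0.6010/0.0833333 → 7 → h, 0.9679/0.0416667 → 23 → x; chars hx.

FC51hx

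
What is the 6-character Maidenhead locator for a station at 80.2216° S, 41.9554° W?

GA99as

Shift to the Maidenhead origin (180°W, 90°S): lon 138.0446, lat 9.7784.
Field (20°×10°, letters A–R): 138.0446/20 → 6 → G, 9.7784/10 → 0 → A; chars GA.
Square (2°×1°, digits 0–9): 18.0446/2 → 9, 9.7784/1 → 9; chars 99.
Subsquare (5′×2.5′, letters a–x): 0.0446/0.0833333 → 0 → a, 0.7784/0.0416667 → 18 → s; chars as.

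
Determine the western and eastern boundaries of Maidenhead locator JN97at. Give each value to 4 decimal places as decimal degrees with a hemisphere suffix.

Field J=9, N=13: +9·20° lon, +13·10° lat → SW at lon 0°, lat 40°.
Square 9, 7: +9·2° lon, +7·1° lat → SW at lon 18°, lat 47°.
Subsquare a=0, t=19: +0·0.0833333° lon, +19·0.0416667° lat → SW at lon 18°, lat 47.7917°.
Cell spans 0.0833333° lon × 0.0416667° lat.
west 18.0000° E, east 18.0833° E.

18.0000° E, 18.0833° E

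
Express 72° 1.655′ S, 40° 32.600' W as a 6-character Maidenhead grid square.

GB97rx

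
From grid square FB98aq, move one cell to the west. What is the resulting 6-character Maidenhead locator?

Longitude subsquare a = 0; −1 → -1, wraps to 23 = x, carry into square.
Longitude square 9; −1 → 8.
The latitude characters are unchanged.

FB88xq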